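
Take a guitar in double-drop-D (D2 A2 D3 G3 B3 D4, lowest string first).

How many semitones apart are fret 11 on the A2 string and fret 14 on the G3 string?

A2 at fret 11 → G#3 (MIDI 56); G3 at fret 14 → A4 (MIDI 69).
56 − 69 = -13, so the two pitches are 13 semitones apart, with A4 the higher.

13 semitones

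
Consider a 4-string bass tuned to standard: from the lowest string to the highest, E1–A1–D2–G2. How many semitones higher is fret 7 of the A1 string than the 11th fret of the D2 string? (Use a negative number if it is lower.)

-9 semitones

A1 at fret 7 → E2 (MIDI 40); D2 at fret 11 → C#3 (MIDI 49).
40 − 49 = -9, so the two pitches are 9 semitones apart.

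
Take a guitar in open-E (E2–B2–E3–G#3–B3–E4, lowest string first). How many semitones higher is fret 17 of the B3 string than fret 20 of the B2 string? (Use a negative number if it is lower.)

B3 at fret 17 → E5 (MIDI 76); B2 at fret 20 → G4 (MIDI 67).
76 − 67 = 9, so the two pitches are 9 semitones apart.

9 semitones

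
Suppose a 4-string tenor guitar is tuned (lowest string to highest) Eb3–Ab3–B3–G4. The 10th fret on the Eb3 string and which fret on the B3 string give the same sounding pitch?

Fret 10 on Eb3 is MIDI 51 + 10 = 61 (Db4). On the B3 string (open MIDI 59), that pitch is 61 − 59 = fret 2.

2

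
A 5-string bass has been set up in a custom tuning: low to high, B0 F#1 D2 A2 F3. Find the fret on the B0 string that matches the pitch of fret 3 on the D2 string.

D2 at fret 3 is D2 + 3 semitones = F2.
The open B0 string is 15 semitones below the open D2, so the same pitch on the B0 string lies at fret 3 + 15 = 18.

18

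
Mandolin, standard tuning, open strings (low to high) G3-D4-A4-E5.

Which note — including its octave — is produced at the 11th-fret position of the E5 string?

D#6

Each fret is one semitone, so E5 + 11 = D#6.
(Equivalently spelled Eb6.)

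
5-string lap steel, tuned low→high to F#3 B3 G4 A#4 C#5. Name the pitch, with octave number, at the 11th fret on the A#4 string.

A#4 is MIDI 70. Adding 11 gives 81, which is A5.

A5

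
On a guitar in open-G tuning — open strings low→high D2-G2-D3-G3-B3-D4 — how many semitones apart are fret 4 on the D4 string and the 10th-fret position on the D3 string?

6 semitones

D4 at fret 4 → F#4 (MIDI 66); D3 at fret 10 → C4 (MIDI 60).
66 − 60 = 6, so the two pitches are 6 semitones apart, with F#4 the higher.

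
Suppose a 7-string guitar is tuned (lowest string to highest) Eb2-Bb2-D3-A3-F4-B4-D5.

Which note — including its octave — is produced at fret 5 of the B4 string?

E5

The open B4 string plus 5 semitones: B–C–Db–D–Eb–E.
The walk passes from B into C once, so the octave number goes from 4 to 5.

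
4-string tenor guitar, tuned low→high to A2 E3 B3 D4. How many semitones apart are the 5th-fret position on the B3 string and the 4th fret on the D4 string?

2 semitones

B3 at fret 5 → E4 (MIDI 64); D4 at fret 4 → F♯4 (MIDI 66).
64 − 66 = -2, so the two pitches are 2 semitones apart, with F♯4 the higher.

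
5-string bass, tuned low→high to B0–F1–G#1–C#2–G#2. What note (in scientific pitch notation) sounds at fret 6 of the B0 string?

Each fret is one semitone, so B0 + 6 = F1.

F1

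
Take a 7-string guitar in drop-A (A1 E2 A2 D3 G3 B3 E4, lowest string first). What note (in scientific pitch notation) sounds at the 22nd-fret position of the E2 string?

Each fret is one semitone, so E2 + 22 = D4.

D4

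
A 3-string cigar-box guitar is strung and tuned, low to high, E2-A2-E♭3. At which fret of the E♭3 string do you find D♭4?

10

D♭4 is 10 semitones above the open E♭3 (Eb–E–F–Gb–…–B–C–Db), so it sits at fret 10.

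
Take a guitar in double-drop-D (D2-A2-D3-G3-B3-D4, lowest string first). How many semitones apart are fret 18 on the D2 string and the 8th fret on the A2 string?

D2 at fret 18 → G#3 (MIDI 56); A2 at fret 8 → F3 (MIDI 53).
56 − 53 = 3, so the two pitches are 3 semitones apart, with G#3 the higher.

3 semitones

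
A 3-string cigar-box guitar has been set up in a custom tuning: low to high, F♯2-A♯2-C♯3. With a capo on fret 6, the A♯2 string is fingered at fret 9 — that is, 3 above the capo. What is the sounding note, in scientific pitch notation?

The capo raises the open A♯2 by 6 semitones to E3; fretting 3 more gives A♯2 + 6 + 3 = A♯2 + 9 semitones = G3.

G3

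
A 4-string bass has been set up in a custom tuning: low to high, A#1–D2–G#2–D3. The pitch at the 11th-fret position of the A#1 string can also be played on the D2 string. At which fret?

7

A#1 at fret 11 is A#1 + 11 semitones = A2.
The open D2 string is 4 semitones above the open A#1, so the same pitch on the D2 string lies at fret 11 − 4 = 7.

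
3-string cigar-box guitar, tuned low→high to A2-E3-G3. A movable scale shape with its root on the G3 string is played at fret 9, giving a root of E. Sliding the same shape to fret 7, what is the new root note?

Moving from fret 9 to fret 7 shifts the root by -2 semitones.
E down 2 semitones is D.

D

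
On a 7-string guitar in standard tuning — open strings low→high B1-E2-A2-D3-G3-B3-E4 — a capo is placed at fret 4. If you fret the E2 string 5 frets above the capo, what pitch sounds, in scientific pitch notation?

The capo raises the open E2 by 4 semitones to G#2; fretting 5 more gives E2 + 4 + 5 = E2 + 9 semitones = C#3.

C#3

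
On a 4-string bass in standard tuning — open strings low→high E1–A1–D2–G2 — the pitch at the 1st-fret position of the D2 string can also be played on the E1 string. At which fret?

Fret 1 on D2 is MIDI 38 + 1 = 39 (D#2). On the E1 string (open MIDI 28), that pitch is 39 − 28 = fret 11.

11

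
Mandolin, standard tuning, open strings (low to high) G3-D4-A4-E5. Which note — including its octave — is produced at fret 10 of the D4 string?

Each fret is one semitone, so D4 + 10 = C5.

C5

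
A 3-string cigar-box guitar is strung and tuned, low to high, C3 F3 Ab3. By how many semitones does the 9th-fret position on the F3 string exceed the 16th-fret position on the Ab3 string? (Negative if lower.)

F3 at fret 9 → D4 (MIDI 62); Ab3 at fret 16 → C5 (MIDI 72).
62 − 72 = -10, so the two pitches are 10 semitones apart.

-10 semitones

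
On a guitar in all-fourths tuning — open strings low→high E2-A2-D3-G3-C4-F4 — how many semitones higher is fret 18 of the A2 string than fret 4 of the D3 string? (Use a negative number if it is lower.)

A2 at fret 18 → D#4 (MIDI 63); D3 at fret 4 → F#3 (MIDI 54).
63 − 54 = 9, so the two pitches are 9 semitones apart.

9 semitones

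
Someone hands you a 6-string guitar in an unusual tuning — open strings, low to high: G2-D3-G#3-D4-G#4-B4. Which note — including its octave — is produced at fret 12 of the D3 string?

D4

D3 is MIDI 50. Adding 12 gives 62, which is D4.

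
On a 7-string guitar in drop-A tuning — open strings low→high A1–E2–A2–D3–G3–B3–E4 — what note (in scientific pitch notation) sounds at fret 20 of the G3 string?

D♯5

Each fret is one semitone, so G3 + 20 = D♯5.
(Equivalently spelled E♭5.)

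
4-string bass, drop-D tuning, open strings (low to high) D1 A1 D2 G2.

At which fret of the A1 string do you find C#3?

C#3 is 16 semitones above the open A1 (A–A#–B–C–…–B–C–C#), so it sits at fret 16.

16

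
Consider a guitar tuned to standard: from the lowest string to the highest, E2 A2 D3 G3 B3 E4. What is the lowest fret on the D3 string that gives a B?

From D3, count semitones up the chromatic scale until reaching B: D–D#–E–F–F#–G–G#–A–A#–B — 9 steps.

9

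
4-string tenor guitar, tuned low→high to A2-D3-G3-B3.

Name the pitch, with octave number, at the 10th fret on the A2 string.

G3

The open A2 string plus 10 semitones: A–A#–B–C–…–F–F#–G.
The walk passes from B into C once, so the octave number goes from 2 to 3.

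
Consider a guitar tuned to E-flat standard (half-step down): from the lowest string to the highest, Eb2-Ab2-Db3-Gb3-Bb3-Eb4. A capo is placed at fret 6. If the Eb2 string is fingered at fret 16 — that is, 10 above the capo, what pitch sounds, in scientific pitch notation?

G3

The capo raises the open Eb2 by 6 semitones to A2; fretting 10 more gives Eb2 + 6 + 10 = Eb2 + 16 semitones = G3.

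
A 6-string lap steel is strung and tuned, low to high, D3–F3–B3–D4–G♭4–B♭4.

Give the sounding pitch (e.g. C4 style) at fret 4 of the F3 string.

A3

Each fret is one semitone, so F3 + 4 = A3.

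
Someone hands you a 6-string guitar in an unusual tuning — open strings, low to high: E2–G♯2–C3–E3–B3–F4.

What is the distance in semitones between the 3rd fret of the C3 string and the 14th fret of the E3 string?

15 semitones

C3 at fret 3 → D♯3 (MIDI 51); E3 at fret 14 → F♯4 (MIDI 66).
51 − 66 = -15, so the two pitches are 15 semitones apart, with F♯4 the higher.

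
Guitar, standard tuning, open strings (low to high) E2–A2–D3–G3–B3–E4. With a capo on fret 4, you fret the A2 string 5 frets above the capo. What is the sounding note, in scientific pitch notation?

The capo raises the open A2 by 4 semitones to C♯3; fretting 5 more gives A2 + 4 + 5 = A2 + 9 semitones = F♯3.

F♯3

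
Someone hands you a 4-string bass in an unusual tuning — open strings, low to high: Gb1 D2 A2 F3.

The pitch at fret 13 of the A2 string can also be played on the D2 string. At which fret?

20

A2 at fret 13 is A2 + 13 semitones = Bb3.
The open D2 string is 7 semitones below the open A2, so the same pitch on the D2 string lies at fret 13 + 7 = 20.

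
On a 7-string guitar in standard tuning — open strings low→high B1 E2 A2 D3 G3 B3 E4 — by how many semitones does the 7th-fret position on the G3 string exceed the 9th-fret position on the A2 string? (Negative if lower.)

G3 at fret 7 → D4 (MIDI 62); A2 at fret 9 → F#3 (MIDI 54).
62 − 54 = 8, so the two pitches are 8 semitones apart.

8 semitones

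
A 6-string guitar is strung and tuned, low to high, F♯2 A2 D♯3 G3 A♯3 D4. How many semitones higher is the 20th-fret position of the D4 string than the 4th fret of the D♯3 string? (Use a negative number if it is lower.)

D4 at fret 20 → A♯5 (MIDI 82); D♯3 at fret 4 → G3 (MIDI 55).
82 − 55 = 27, so the two pitches are 27 semitones apart.

27 semitones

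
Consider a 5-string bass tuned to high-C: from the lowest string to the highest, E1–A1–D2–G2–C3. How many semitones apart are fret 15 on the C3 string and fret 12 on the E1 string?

23 semitones

C3 at fret 15 → D#4 (MIDI 63); E1 at fret 12 → E2 (MIDI 40).
63 − 40 = 23, so the two pitches are 23 semitones apart, with D#4 the higher.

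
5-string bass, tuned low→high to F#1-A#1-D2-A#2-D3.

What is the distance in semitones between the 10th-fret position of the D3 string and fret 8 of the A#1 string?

18 semitones

D3 at fret 10 → C4 (MIDI 60); A#1 at fret 8 → F#2 (MIDI 42).
60 − 42 = 18, so the two pitches are 18 semitones apart, with C4 the higher.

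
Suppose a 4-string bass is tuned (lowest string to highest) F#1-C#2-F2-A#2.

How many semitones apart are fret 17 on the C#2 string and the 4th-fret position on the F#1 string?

C#2 at fret 17 → F#3 (MIDI 54); F#1 at fret 4 → A#1 (MIDI 34).
54 − 34 = 20, so the two pitches are 20 semitones apart, with F#3 the higher.

20 semitones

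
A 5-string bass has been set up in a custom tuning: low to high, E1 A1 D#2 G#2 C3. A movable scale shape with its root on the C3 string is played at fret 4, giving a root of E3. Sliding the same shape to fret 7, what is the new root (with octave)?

Moving from fret 4 to fret 7 shifts the root by 3 semitones.
E3 up 3 semitones is G3.

G3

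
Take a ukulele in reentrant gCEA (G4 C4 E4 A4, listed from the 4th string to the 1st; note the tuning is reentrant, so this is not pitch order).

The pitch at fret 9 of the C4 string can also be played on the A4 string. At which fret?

0

C4 at fret 9 is C4 + 9 semitones = A4.
The open A4 string is 9 semitones above the open C4, so the same pitch on the A4 string lies at fret 9 − 9 = 0.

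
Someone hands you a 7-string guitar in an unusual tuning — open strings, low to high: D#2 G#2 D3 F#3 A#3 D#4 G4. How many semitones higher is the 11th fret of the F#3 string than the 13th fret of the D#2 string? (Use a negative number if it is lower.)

13 semitones

F#3 at fret 11 → F4 (MIDI 65); D#2 at fret 13 → E3 (MIDI 52).
65 − 52 = 13, so the two pitches are 13 semitones apart.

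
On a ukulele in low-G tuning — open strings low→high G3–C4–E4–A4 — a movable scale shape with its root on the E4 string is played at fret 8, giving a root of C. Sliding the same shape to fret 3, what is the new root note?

Moving from fret 8 to fret 3 shifts the root by -5 semitones.
C down 5 semitones is G.

G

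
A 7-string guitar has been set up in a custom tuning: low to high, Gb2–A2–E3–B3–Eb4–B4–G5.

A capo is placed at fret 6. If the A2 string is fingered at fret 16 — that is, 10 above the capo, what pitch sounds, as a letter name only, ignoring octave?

Db

The capo raises the open A2 by 6 semitones to Eb3; fretting 10 more gives A2 + 6 + 10 = A2 + 16 semitones, landing on Db.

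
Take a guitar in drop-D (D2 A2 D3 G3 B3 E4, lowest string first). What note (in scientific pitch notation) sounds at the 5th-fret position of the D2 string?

G2

The open D2 string plus 5 semitones: D–D#–E–F–F#–G.
No B→C boundary is crossed, so the octave stays at 2.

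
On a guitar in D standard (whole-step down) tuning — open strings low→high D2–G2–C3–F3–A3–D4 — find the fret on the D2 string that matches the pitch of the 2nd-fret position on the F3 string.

17

F3 at fret 2 is F3 + 2 semitones = G3.
The open D2 string is 15 semitones below the open F3, so the same pitch on the D2 string lies at fret 2 + 15 = 17.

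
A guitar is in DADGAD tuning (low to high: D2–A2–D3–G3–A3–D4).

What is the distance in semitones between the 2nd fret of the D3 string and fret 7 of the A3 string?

12 semitones

D3 at fret 2 → E3 (MIDI 52); A3 at fret 7 → E4 (MIDI 64).
52 − 64 = -12, so the two pitches are 12 semitones apart, with E4 the higher.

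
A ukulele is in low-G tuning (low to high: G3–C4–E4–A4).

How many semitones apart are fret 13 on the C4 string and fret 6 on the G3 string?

12 semitones

C4 at fret 13 → C♯5 (MIDI 73); G3 at fret 6 → C♯4 (MIDI 61).
73 − 61 = 12, so the two pitches are 12 semitones apart, with C♯5 the higher.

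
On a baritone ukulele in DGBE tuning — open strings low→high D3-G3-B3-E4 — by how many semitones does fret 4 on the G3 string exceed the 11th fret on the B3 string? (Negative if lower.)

G3 at fret 4 → B3 (MIDI 59); B3 at fret 11 → A♯4 (MIDI 70).
59 − 70 = -11, so the two pitches are 11 semitones apart.

-11 semitones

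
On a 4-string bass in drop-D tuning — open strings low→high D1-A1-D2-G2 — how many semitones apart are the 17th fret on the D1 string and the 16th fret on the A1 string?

D1 at fret 17 → G2 (MIDI 43); A1 at fret 16 → C#3 (MIDI 49).
43 − 49 = -6, so the two pitches are 6 semitones apart, with C#3 the higher.

6 semitones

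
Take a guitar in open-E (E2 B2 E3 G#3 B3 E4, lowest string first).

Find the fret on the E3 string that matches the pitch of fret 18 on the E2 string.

6

Fret 18 on E2 is MIDI 40 + 18 = 58 (A#3). On the E3 string (open MIDI 52), that pitch is 58 − 52 = fret 6.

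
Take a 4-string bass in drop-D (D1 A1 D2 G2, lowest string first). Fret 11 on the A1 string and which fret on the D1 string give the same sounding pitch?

18

Fret 11 on A1 is MIDI 33 + 11 = 44 (G#2). On the D1 string (open MIDI 26), that pitch is 44 − 26 = fret 18.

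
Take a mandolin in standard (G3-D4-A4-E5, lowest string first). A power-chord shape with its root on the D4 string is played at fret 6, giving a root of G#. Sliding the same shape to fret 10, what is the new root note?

C

Moving from fret 6 to fret 10 shifts the root by 4 semitones.
G# up 4 semitones is C.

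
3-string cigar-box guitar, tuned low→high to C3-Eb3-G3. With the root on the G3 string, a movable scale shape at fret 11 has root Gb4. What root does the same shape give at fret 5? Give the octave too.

C4

Moving from fret 11 to fret 5 shifts the root by -6 semitones.
Gb4 down 6 semitones is C4.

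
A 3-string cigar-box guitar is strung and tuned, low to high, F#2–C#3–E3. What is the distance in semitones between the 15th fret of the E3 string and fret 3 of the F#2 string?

E3 at fret 15 → G4 (MIDI 67); F#2 at fret 3 → A2 (MIDI 45).
67 − 45 = 22, so the two pitches are 22 semitones apart, with G4 the higher.

22 semitones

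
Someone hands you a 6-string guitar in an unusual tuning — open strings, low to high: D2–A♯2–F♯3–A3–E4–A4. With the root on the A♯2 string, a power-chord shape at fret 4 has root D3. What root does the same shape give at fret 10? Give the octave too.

G♯3

Moving from fret 4 to fret 10 shifts the root by 6 semitones.
D3 up 6 semitones is G♯3.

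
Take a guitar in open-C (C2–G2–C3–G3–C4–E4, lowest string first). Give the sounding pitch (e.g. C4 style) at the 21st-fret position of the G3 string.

Each fret is one semitone, so G3 + 21 = E5.

E5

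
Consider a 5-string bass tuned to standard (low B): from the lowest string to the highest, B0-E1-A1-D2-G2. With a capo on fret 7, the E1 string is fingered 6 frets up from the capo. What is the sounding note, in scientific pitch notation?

F2

The capo raises the open E1 by 7 semitones to B1; fretting 6 more gives E1 + 7 + 6 = E1 + 13 semitones = F2.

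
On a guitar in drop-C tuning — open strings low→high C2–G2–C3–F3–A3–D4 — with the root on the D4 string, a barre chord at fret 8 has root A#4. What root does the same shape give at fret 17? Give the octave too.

Moving from fret 8 to fret 17 shifts the root by 9 semitones.
A#4 up 9 semitones is G5.

G5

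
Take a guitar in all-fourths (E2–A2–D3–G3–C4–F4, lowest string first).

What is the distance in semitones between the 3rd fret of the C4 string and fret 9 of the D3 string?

C4 at fret 3 → D#4 (MIDI 63); D3 at fret 9 → B3 (MIDI 59).
63 − 59 = 4, so the two pitches are 4 semitones apart, with D#4 the higher.

4 semitones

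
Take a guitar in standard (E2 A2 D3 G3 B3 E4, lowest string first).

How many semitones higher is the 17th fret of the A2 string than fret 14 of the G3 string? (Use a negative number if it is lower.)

A2 at fret 17 → D4 (MIDI 62); G3 at fret 14 → A4 (MIDI 69).
62 − 69 = -7, so the two pitches are 7 semitones apart.

-7 semitones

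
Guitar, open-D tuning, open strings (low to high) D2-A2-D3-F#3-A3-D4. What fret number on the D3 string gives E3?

E3 is 2 semitones above the open D3 (D–D#–E), so it sits at fret 2.

2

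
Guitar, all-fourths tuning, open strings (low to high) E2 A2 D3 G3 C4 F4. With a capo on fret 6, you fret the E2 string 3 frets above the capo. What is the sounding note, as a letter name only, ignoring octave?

C#

The capo raises the open E2 by 6 semitones to A#2; fretting 3 more gives E2 + 6 + 3 = E2 + 9 semitones, landing on C#.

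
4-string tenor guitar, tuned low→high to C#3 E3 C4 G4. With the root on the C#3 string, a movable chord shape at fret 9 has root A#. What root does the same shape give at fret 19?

Moving from fret 9 to fret 19 shifts the root by 10 semitones.
A# up 10 semitones is G#.

G#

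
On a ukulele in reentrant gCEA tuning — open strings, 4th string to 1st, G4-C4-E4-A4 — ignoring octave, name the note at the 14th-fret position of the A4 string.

B

The open A4 string plus 14 semitones: A–A#–B–C–…–A–A#–B.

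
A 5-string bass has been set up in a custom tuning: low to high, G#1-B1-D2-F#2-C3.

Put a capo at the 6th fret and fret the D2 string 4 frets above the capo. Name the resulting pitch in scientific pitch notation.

The capo raises the open D2 by 6 semitones to G#2; fretting 4 more gives D2 + 6 + 4 = D2 + 10 semitones = C3.

C3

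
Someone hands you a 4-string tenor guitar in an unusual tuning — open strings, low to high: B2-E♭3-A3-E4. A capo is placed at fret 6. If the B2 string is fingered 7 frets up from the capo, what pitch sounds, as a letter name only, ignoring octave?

C

The capo raises the open B2 by 6 semitones to F3; fretting 7 more gives B2 + 6 + 7 = B2 + 13 semitones, landing on C.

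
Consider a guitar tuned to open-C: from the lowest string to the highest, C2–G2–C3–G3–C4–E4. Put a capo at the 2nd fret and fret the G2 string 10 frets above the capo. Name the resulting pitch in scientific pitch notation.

The capo raises the open G2 by 2 semitones to A2; fretting 10 more gives G2 + 2 + 10 = G2 + 12 semitones = G3.

G3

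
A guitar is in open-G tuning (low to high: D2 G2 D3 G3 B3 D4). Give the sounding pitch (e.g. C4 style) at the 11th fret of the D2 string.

The open D2 string plus 11 semitones: D–D#–E–F–…–B–C–C#.
The walk passes from B into C once, so the octave number goes from 2 to 3.

C♯3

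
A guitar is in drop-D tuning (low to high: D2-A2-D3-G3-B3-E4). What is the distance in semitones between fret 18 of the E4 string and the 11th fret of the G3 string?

E4 at fret 18 → A#5 (MIDI 82); G3 at fret 11 → F#4 (MIDI 66).
82 − 66 = 16, so the two pitches are 16 semitones apart, with A#5 the higher.

16 semitones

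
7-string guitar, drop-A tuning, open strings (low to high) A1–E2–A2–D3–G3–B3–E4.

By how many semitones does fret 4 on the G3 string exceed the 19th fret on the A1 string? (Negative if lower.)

G3 at fret 4 → B3 (MIDI 59); A1 at fret 19 → E3 (MIDI 52).
59 − 52 = 7, so the two pitches are 7 semitones apart.

7 semitones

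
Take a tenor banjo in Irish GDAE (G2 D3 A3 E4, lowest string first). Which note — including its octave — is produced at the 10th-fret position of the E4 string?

D5

Each fret is one semitone, so E4 + 10 = D5.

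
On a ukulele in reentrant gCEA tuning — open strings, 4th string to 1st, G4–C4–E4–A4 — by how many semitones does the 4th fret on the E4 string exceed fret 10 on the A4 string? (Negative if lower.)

-11 semitones

E4 at fret 4 → G#4 (MIDI 68); A4 at fret 10 → G5 (MIDI 79).
68 − 79 = -11, so the two pitches are 11 semitones apart.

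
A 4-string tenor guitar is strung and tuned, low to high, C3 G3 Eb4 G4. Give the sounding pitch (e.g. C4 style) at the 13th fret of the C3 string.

Each fret is one semitone, so C3 + 13 = Db4.

Db4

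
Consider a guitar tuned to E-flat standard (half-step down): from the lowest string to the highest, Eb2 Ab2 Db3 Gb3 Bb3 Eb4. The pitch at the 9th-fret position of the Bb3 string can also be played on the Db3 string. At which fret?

18

Fret 9 on Bb3 is MIDI 58 + 9 = 67 (G4). On the Db3 string (open MIDI 49), that pitch is 67 − 49 = fret 18.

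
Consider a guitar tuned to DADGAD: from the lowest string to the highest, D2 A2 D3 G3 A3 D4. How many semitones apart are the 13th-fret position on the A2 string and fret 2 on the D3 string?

A2 at fret 13 → A♯3 (MIDI 58); D3 at fret 2 → E3 (MIDI 52).
58 − 52 = 6, so the two pitches are 6 semitones apart, with A♯3 the higher.

6 semitones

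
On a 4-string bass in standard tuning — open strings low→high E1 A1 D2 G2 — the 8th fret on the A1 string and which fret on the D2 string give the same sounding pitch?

A1 at fret 8 is A1 + 8 semitones = F2.
The open D2 string is 5 semitones above the open A1, so the same pitch on the D2 string lies at fret 8 − 5 = 3.

3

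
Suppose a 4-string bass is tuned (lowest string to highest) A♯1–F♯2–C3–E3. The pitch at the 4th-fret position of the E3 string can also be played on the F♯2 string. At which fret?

14

E3 at fret 4 is E3 + 4 semitones = G♯3.
The open F♯2 string is 10 semitones below the open E3, so the same pitch on the F♯2 string lies at fret 4 + 10 = 14.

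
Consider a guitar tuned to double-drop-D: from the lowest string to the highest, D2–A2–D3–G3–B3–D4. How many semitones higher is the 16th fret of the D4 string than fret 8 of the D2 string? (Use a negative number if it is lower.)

D4 at fret 16 → F#5 (MIDI 78); D2 at fret 8 → A#2 (MIDI 46).
78 − 46 = 32, so the two pitches are 32 semitones apart.

32 semitones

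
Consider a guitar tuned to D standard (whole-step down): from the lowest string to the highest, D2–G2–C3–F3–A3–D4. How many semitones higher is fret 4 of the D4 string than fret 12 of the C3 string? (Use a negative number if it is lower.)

6 semitones

D4 at fret 4 → F♯4 (MIDI 66); C3 at fret 12 → C4 (MIDI 60).
66 − 60 = 6, so the two pitches are 6 semitones apart.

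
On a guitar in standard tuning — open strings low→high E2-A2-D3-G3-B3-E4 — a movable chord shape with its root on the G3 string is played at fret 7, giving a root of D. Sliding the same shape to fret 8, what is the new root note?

D#

Moving from fret 7 to fret 8 shifts the root by 1 semitone.
D up 1 semitone is D#.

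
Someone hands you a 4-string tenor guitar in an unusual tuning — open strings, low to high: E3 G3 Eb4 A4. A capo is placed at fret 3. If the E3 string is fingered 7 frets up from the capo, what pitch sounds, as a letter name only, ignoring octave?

The capo raises the open E3 by 3 semitones to G3; fretting 7 more gives E3 + 3 + 7 = E3 + 10 semitones, landing on D.

D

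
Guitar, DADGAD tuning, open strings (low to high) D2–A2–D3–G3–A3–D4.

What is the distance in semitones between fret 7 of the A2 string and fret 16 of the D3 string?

14 semitones

A2 at fret 7 → E3 (MIDI 52); D3 at fret 16 → F#4 (MIDI 66).
52 − 66 = -14, so the two pitches are 14 semitones apart, with F#4 the higher.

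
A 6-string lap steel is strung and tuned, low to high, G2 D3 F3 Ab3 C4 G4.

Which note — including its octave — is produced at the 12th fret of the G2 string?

G3

G2 is MIDI 43. Adding 12 gives 55, which is G3.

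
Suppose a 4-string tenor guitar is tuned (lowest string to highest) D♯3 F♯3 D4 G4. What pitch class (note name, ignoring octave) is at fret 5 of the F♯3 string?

B

F♯3 is MIDI 54. Adding 5 gives 59; 59 mod 12 = 11, i.e. B.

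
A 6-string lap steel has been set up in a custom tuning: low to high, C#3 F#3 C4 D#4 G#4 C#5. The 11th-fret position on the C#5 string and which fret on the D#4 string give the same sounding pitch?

Fret 11 on C#5 is MIDI 73 + 11 = 84 (C6). On the D#4 string (open MIDI 63), that pitch is 84 − 63 = fret 21.

21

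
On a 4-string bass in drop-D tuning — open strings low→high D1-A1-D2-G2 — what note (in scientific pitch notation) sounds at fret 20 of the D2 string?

D2 is MIDI 38. Adding 20 gives 58, which is A♯3.

A♯3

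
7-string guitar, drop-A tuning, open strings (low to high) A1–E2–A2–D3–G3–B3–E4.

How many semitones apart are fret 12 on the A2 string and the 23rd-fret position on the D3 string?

16 semitones

A2 at fret 12 → A3 (MIDI 57); D3 at fret 23 → C#5 (MIDI 73).
57 − 73 = -16, so the two pitches are 16 semitones apart, with C#5 the higher.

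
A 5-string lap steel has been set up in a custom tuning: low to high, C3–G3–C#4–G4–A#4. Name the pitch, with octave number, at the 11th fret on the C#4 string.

C5

The open C#4 string plus 11 semitones: C#–D–D#–E–…–A#–B–C.
The walk passes from B into C once, so the octave number goes from 4 to 5.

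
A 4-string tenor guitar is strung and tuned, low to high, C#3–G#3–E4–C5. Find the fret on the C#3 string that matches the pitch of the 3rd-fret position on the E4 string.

Fret 3 on E4 is MIDI 64 + 3 = 67 (G4). On the C#3 string (open MIDI 49), that pitch is 67 − 49 = fret 18.

18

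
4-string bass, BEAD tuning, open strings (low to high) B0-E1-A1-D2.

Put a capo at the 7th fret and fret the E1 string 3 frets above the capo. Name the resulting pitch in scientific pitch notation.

The capo raises the open E1 by 7 semitones to B1; fretting 3 more gives E1 + 7 + 3 = E1 + 10 semitones = D2.

D2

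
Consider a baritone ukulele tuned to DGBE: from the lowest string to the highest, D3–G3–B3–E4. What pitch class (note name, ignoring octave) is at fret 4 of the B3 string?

B3 is MIDI 59. Adding 4 gives 63; 63 mod 12 = 3, i.e. D#.
(Equivalently spelled Eb.)

D#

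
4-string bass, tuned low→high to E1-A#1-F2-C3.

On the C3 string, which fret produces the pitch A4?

A4 is 21 semitones above the open C3 (C–C#–D–D#–…–G–G#–A), so it sits at fret 21.

21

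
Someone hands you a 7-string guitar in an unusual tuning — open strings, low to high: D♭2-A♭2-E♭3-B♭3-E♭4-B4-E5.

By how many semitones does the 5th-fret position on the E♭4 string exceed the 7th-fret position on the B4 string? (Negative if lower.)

-10 semitones

E♭4 at fret 5 → A♭4 (MIDI 68); B4 at fret 7 → G♭5 (MIDI 78).
68 − 78 = -10, so the two pitches are 10 semitones apart.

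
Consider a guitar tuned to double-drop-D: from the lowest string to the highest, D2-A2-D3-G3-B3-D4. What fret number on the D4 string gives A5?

A5 is 19 semitones above the open D4 (D–D#–E–F–…–G–G#–A), so it sits at fret 19.

19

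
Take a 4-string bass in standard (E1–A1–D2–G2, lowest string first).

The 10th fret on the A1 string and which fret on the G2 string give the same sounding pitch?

0

A1 at fret 10 is A1 + 10 semitones = G2.
The open G2 string is 10 semitones above the open A1, so the same pitch on the G2 string lies at fret 10 − 10 = 0.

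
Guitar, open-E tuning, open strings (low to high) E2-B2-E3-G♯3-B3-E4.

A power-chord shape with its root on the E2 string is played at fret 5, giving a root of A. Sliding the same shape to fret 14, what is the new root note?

Moving from fret 5 to fret 14 shifts the root by 9 semitones.
A up 9 semitones is F♯.

F♯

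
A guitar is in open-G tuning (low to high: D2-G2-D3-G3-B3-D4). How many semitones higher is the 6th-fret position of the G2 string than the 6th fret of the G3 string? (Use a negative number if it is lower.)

-12 semitones

G2 at fret 6 → C#3 (MIDI 49); G3 at fret 6 → C#4 (MIDI 61).
49 − 61 = -12, so the two pitches are 12 semitones apart.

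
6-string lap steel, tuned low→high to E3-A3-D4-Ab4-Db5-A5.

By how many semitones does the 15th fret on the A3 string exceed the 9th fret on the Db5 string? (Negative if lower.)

-10 semitones

A3 at fret 15 → C5 (MIDI 72); Db5 at fret 9 → Bb5 (MIDI 82).
72 − 82 = -10, so the two pitches are 10 semitones apart.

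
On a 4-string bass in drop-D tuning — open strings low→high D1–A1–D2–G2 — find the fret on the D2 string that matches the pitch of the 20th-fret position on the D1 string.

D1 at fret 20 is D1 + 20 semitones = A♯2.
The open D2 string is 12 semitones above the open D1, so the same pitch on the D2 string lies at fret 20 − 12 = 8.

8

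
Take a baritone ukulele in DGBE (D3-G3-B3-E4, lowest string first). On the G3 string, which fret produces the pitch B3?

B3 is 4 semitones above the open G3 (G–G#–A–A#–B), so it sits at fret 4.

4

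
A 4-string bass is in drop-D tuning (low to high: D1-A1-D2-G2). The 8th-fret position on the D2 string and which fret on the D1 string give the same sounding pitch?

20

Fret 8 on D2 is MIDI 38 + 8 = 46 (A♯2). On the D1 string (open MIDI 26), that pitch is 46 − 26 = fret 20.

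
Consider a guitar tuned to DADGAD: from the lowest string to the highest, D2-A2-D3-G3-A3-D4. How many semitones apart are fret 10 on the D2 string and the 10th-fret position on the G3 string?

D2 at fret 10 → C3 (MIDI 48); G3 at fret 10 → F4 (MIDI 65).
48 − 65 = -17, so the two pitches are 17 semitones apart, with F4 the higher.

17 semitones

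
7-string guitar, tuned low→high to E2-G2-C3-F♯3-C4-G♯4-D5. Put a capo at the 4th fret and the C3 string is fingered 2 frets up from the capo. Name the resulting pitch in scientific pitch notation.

F♯3

The capo raises the open C3 by 4 semitones to E3; fretting 2 more gives C3 + 4 + 2 = C3 + 6 semitones = F♯3.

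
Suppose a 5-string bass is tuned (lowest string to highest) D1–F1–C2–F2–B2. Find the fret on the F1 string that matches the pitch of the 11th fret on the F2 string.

Fret 11 on F2 is MIDI 41 + 11 = 52 (E3). On the F1 string (open MIDI 29), that pitch is 52 − 29 = fret 23.

23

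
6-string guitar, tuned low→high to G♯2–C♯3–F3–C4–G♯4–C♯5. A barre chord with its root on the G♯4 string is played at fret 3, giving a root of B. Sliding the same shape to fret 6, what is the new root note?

D

Moving from fret 3 to fret 6 shifts the root by 3 semitones.
B up 3 semitones is D.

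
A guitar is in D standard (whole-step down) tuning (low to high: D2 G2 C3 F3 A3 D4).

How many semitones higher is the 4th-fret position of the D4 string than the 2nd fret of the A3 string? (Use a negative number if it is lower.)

7 semitones

D4 at fret 4 → F♯4 (MIDI 66); A3 at fret 2 → B3 (MIDI 59).
66 − 59 = 7, so the two pitches are 7 semitones apart.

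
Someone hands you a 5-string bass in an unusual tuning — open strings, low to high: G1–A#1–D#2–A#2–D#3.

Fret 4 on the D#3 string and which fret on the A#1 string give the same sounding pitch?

21

D#3 at fret 4 is D#3 + 4 semitones = G3.
The open A#1 string is 17 semitones below the open D#3, so the same pitch on the A#1 string lies at fret 4 + 17 = 21.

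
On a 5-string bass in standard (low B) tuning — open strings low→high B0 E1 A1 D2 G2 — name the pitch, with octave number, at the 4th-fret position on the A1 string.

The open A1 string plus 4 semitones: A–A#–B–C–C#.
The walk passes from B into C once, so the octave number goes from 1 to 2.
(Equivalently spelled Db2.)

C#2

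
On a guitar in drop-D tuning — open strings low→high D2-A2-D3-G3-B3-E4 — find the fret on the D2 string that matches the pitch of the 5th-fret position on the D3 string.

17

Fret 5 on D3 is MIDI 50 + 5 = 55 (G3). On the D2 string (open MIDI 38), that pitch is 55 − 38 = fret 17.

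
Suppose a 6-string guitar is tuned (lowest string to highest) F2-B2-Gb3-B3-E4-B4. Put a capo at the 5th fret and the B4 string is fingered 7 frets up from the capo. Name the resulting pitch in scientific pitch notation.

The capo raises the open B4 by 5 semitones to E5; fretting 7 more gives B4 + 5 + 7 = B4 + 12 semitones = B5.

B5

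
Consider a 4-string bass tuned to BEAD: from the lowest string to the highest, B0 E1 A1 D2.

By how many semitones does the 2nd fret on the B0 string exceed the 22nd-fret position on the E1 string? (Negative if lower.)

-25 semitones

B0 at fret 2 → C#1 (MIDI 25); E1 at fret 22 → D3 (MIDI 50).
25 − 50 = -25, so the two pitches are 25 semitones apart.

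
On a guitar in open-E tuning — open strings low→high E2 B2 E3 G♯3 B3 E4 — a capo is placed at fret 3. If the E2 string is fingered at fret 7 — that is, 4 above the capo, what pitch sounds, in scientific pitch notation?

The capo raises the open E2 by 3 semitones to G2; fretting 4 more gives E2 + 3 + 4 = E2 + 7 semitones = B2.

B2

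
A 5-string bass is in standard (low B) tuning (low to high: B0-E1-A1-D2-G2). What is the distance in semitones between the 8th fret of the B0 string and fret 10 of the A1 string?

12 semitones

B0 at fret 8 → G1 (MIDI 31); A1 at fret 10 → G2 (MIDI 43).
31 − 43 = -12, so the two pitches are 12 semitones apart, with G2 the higher.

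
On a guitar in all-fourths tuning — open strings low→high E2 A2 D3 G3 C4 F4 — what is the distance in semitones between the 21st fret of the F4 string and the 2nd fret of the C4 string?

F4 at fret 21 → D6 (MIDI 86); C4 at fret 2 → D4 (MIDI 62).
86 − 62 = 24, so the two pitches are 24 semitones apart, with D6 the higher.

24 semitones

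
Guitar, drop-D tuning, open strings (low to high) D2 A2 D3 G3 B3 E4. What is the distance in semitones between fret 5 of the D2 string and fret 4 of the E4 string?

25 semitones

D2 at fret 5 → G2 (MIDI 43); E4 at fret 4 → G#4 (MIDI 68).
43 − 68 = -25, so the two pitches are 25 semitones apart, with G#4 the higher.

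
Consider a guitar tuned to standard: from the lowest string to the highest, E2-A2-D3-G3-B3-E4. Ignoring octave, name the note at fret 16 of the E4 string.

Each fret is one semitone, so E4 + 16 = G#.
(Equivalently spelled Ab.)

G#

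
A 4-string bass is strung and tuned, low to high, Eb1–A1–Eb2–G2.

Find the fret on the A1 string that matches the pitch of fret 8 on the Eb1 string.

2

Eb1 at fret 8 is Eb1 + 8 semitones = B1.
The open A1 string is 6 semitones above the open Eb1, so the same pitch on the A1 string lies at fret 8 − 6 = 2.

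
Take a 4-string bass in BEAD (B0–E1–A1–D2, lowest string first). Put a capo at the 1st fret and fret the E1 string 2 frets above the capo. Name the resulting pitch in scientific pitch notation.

G1

The capo raises the open E1 by 1 semitone to F1; fretting 2 more gives E1 + 1 + 2 = E1 + 3 semitones = G1.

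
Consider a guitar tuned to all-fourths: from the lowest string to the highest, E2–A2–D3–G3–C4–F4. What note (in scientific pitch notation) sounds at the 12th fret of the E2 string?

E3

The open E2 string plus 12 semitones: E–F–F#–G–…–D–D#–E.
The walk passes from B into C once, so the octave number goes from 2 to 3.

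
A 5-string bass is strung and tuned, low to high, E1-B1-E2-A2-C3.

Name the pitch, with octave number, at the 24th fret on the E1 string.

E3

Each fret is one semitone, so E1 + 24 = E3.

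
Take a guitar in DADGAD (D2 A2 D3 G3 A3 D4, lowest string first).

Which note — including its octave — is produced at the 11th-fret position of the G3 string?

F♯4

G3 is MIDI 55. Adding 11 gives 66, which is F♯4.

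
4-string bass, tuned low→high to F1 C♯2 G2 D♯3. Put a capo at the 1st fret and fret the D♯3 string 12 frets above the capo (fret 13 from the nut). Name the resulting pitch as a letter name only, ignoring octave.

E

The capo raises the open D♯3 by 1 semitone to E3; fretting 12 more gives D♯3 + 1 + 12 = D♯3 + 13 semitones, landing on E.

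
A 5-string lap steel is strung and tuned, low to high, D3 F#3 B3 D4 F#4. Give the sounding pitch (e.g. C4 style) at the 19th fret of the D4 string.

Each fret is one semitone, so D4 + 19 = A5.

A5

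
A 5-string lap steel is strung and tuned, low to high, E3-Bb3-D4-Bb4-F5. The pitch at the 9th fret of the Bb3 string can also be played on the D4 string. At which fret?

Bb3 at fret 9 is Bb3 + 9 semitones = G4.
The open D4 string is 4 semitones above the open Bb3, so the same pitch on the D4 string lies at fret 9 − 4 = 5.

5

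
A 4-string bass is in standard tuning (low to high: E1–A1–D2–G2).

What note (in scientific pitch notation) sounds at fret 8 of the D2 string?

A#2

Each fret is one semitone, so D2 + 8 = A#2.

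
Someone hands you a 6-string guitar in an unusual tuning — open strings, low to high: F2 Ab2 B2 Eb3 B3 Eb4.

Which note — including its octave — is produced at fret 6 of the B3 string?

Each fret is one semitone, so B3 + 6 = F4.

F4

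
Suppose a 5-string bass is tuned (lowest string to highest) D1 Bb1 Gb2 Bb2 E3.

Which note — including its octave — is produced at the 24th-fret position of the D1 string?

Each fret is one semitone, so D1 + 24 = D3.

D3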